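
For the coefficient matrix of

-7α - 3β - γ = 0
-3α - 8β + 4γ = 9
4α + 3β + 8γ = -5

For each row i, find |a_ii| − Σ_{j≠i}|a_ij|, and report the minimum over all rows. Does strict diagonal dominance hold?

1

row 1: |-7| − (3+1) = 3
row 2: |-8| − (3+4) = 1
row 3: |8| − (4+3) = 1
minimum over rows = 1 → strictly diagonally dominant (convergence guaranteed)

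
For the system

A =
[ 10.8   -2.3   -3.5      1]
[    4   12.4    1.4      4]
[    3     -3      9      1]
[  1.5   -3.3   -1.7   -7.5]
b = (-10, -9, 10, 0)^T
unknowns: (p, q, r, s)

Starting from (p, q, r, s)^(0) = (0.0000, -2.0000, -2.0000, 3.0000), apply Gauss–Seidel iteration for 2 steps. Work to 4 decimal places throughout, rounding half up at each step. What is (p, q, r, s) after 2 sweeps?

(-0.6236, -0.5331, 1.1886, -0.1596)

Iteration 1:
  p = (-10 - (-2.3)·-2.0000 - (-3.5)·-2.0000 - (1)·3.0000) / (10.8) = -2.2778
  q = (-9 - (4)·-2.2778 - (1.4)·-2.0000 - (4)·3.0000) / (12.4) = -0.7330
  r = (10 - (3)·-2.2778 - (-3)·-0.7330 - (1)·3.0000) / (9) = 1.2927
  s = (0 - (1.5)·-2.2778 - (-3.3)·-0.7330 - (-1.7)·1.2927) / (-7.5) = -0.4261
Iteration 2:
  p = (-10 - (-2.3)·-0.7330 - (-3.5)·1.2927 - (1)·-0.4261) / (10.8) = -0.6236
  q = (-9 - (4)·-0.6236 - (1.4)·1.2927 - (4)·-0.4261) / (12.4) = -0.5331
  r = (10 - (3)·-0.6236 - (-3)·-0.5331 - (1)·-0.4261) / (9) = 1.1886
  s = (0 - (1.5)·-0.6236 - (-3.3)·-0.5331 - (-1.7)·1.1886) / (-7.5) = -0.1596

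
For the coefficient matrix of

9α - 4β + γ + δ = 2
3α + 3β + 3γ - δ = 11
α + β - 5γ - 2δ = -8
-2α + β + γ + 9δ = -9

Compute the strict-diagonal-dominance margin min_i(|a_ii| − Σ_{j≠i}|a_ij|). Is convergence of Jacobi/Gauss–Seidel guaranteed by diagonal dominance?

-4

row 1: |9| − (4+1+1) = 3
row 2: |3| − (3+3+1) = -4
row 3: |-5| − (1+1+2) = 1
row 4: |9| − (2+1+1) = 5
minimum over rows = -4 → not strictly diagonally dominant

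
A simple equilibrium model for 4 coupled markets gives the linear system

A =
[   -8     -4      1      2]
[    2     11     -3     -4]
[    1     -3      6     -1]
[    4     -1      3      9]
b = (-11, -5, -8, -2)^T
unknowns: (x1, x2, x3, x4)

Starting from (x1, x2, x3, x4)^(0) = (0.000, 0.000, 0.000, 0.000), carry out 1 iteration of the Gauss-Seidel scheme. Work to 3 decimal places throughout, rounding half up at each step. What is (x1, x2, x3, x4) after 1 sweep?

Iteration 1:
  x1 = (-11 - (-4)·0.000 - (1)·0.000 - (2)·0.000) / (-8) = 1.375
  x2 = (-5 - (2)·1.375 - (-3)·0.000 - (-4)·0.000) / (11) = -0.705
  x3 = (-8 - (1)·1.375 - (-3)·-0.705 - (-1)·0.000) / (6) = -1.915
  x4 = (-2 - (4)·1.375 - (-1)·-0.705 - (3)·-1.915) / (9) = -0.273

(1.375, -0.705, -1.915, -0.273)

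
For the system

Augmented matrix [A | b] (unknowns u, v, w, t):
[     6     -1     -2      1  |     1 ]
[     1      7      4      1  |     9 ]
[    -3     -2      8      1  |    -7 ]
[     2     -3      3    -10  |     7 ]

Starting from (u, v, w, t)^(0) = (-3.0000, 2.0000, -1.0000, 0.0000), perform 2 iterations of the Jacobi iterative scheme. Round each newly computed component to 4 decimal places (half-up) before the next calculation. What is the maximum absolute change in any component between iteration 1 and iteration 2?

1.5339

Iteration 1:
  u = (1 - (-1)·2.0000 - (-2)·-1.0000 - (1)·0.0000) / (6) = 0.1667
  v = (9 - (1)·-3.0000 - (4)·-1.0000 - (1)·0.0000) / (7) = 2.2857
  w = (-7 - (-3)·-3.0000 - (-2)·2.0000 - (1)·0.0000) / (8) = -1.5000
  t = (7 - (2)·-3.0000 - (-3)·2.0000 - (3)·-1.0000) / (-10) = -2.2000
Iteration 2:
  u = (1 - (-1)·2.2857 - (-2)·-1.5000 - (1)·-2.2000) / (6) = 0.4143
  v = (9 - (1)·0.1667 - (4)·-1.5000 - (1)·-2.2000) / (7) = 2.4333
  w = (-7 - (-3)·0.1667 - (-2)·2.2857 - (1)·-2.2000) / (8) = 0.0339
  t = (7 - (2)·0.1667 - (-3)·2.2857 - (3)·-1.5000) / (-10) = -1.8024
Change: (0.2476, 0.1476, 1.5339, 0.3976) → max |·| = 1.5339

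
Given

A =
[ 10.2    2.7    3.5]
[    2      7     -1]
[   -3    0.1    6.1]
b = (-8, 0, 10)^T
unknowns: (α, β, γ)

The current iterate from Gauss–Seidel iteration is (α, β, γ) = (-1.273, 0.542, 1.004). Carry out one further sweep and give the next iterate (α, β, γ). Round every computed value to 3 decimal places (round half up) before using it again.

(-1.272, 0.507, 1.005)

One sweep:
  α = (-8 - (2.7)·0.542 - (3.5)·1.004) / (10.2) = -1.272
  β = (0 - (2)·-1.272 - (-1)·1.004) / (7) = 0.507
  γ = (10 - (-3)·-1.272 - (0.1)·0.507) / (6.1) = 1.005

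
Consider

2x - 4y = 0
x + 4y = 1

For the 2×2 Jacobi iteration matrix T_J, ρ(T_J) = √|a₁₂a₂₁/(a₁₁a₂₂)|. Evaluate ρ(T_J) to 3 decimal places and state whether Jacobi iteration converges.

a₁₂a₂₁/(a₁₁a₂₂) = (-4)·(1) / ((2)·(4)) = -0.500000
ρ = √|-0.500000| = √0.500000 = 0.707
ρ < 1, so Jacobi converges

0.707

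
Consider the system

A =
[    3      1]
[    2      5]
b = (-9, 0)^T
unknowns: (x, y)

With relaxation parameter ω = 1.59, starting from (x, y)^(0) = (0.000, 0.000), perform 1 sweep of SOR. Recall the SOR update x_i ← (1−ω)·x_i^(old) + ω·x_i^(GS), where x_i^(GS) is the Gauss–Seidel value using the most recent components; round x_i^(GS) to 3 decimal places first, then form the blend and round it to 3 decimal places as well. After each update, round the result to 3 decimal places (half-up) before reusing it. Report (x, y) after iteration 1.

(-4.770, 3.034)

Iteration 1:
  x: GS value = (-9 - (1)·0.000) / (3) = -3.000;  x ← (1−ω)·0.000 + ω·-3.000 = -4.770
  y: GS value = (0 - (2)·-4.770) / (5) = 1.908;  y ← (1−ω)·0.000 + ω·1.908 = 3.034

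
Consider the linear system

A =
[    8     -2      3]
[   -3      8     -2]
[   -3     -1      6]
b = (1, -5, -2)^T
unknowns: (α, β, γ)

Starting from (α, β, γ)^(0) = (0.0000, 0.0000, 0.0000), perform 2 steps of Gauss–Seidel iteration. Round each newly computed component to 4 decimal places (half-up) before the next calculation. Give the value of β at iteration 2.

Iteration 1:
  α = (1 - (-2)·0.0000 - (3)·0.0000) / (8) = 0.1250
  β = (-5 - (-3)·0.1250 - (-2)·0.0000) / (8) = -0.5781
  γ = (-2 - (-3)·0.1250 - (-1)·-0.5781) / (6) = -0.3672
Iteration 2:
  α = (1 - (-2)·-0.5781 - (3)·-0.3672) / (8) = 0.1182
  β = (-5 - (-3)·0.1182 - (-2)·-0.3672) / (8) = -0.6725
  γ = (-2 - (-3)·0.1182 - (-1)·-0.6725) / (6) = -0.3863

-0.6725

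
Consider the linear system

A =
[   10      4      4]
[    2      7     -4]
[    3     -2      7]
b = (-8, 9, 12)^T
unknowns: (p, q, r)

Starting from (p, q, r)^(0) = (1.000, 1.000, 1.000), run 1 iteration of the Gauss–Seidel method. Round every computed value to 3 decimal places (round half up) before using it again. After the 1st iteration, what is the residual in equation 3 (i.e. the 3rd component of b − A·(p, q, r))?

Iteration 1:
  p = (-8 - (4)·1.000 - (4)·1.000) / (10) = -1.600
  q = (9 - (2)·-1.600 - (-4)·1.000) / (7) = 2.314
  r = (12 - (3)·-1.600 - (-2)·2.314) / (7) = 3.061
Residual b − A·x = (-13.500, 8.246, 0.001)

0.001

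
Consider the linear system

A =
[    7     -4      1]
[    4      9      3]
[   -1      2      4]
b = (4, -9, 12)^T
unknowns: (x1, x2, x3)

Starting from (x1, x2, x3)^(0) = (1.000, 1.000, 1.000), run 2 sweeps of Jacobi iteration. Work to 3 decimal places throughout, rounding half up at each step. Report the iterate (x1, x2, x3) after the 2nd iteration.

(-0.837, -2.361, 4.139)

Iteration 1:
  x1 = (4 - (-4)·1.000 - (1)·1.000) / (7) = 1.000
  x2 = (-9 - (4)·1.000 - (3)·1.000) / (9) = -1.778
  x3 = (12 - (-1)·1.000 - (2)·1.000) / (4) = 2.750
Iteration 2:
  x1 = (4 - (-4)·-1.778 - (1)·2.750) / (7) = -0.837
  x2 = (-9 - (4)·1.000 - (3)·2.750) / (9) = -2.361
  x3 = (12 - (-1)·1.000 - (2)·-1.778) / (4) = 4.139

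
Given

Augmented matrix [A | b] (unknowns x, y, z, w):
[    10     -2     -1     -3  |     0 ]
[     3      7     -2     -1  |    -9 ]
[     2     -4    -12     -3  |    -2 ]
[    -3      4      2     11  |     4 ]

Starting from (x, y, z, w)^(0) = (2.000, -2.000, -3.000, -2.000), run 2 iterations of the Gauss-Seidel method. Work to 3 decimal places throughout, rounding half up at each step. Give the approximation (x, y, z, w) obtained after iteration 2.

(-0.119, -0.857, 0.309, 0.587)

Iteration 1:
  x = (0 - (-2)·-2.000 - (-1)·-3.000 - (-3)·-2.000) / (10) = -1.300
  y = (-9 - (3)·-1.300 - (-2)·-3.000 - (-1)·-2.000) / (7) = -1.871
  z = (-2 - (2)·-1.300 - (-4)·-1.871 - (-3)·-2.000) / (-12) = 1.074
  w = (4 - (-3)·-1.300 - (4)·-1.871 - (2)·1.074) / (11) = 0.494
Iteration 2:
  x = (0 - (-2)·-1.871 - (-1)·1.074 - (-3)·0.494) / (10) = -0.119
  y = (-9 - (3)·-0.119 - (-2)·1.074 - (-1)·0.494) / (7) = -0.857
  z = (-2 - (2)·-0.119 - (-4)·-0.857 - (-3)·0.494) / (-12) = 0.309
  w = (4 - (-3)·-0.119 - (4)·-0.857 - (2)·0.309) / (11) = 0.587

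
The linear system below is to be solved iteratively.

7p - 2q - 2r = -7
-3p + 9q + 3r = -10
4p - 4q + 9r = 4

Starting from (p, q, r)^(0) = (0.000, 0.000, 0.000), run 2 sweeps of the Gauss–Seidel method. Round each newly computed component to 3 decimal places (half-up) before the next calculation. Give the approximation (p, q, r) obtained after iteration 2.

Iteration 1:
  p = (-7 - (-2)·0.000 - (-2)·0.000) / (7) = -1.000
  q = (-10 - (-3)·-1.000 - (3)·0.000) / (9) = -1.444
  r = (4 - (4)·-1.000 - (-4)·-1.444) / (9) = 0.247
Iteration 2:
  p = (-7 - (-2)·-1.444 - (-2)·0.247) / (7) = -1.342
  q = (-10 - (-3)·-1.342 - (3)·0.247) / (9) = -1.641
  r = (4 - (4)·-1.342 - (-4)·-1.641) / (9) = 0.312

(-1.342, -1.641, 0.312)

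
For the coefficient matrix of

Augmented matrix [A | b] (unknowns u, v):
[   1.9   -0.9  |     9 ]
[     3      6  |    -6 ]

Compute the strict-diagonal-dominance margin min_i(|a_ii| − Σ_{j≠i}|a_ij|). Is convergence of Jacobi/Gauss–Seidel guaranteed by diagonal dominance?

1

row 1: |1.9| − (0.9) = 1
row 2: |6| − (3) = 3
minimum over rows = 1 → strictly diagonally dominant (convergence guaranteed)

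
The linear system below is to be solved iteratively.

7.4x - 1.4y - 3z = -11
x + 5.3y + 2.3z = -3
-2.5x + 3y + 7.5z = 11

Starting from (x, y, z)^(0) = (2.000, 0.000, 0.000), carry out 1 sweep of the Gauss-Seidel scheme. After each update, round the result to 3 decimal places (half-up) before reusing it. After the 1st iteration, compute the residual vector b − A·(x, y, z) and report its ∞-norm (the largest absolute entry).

Iteration 1:
  x = (-11 - (-1.4)·0.000 - (-3)·0.000) / (7.4) = -1.486
  y = (-3 - (1)·-1.486 - (2.3)·0.000) / (5.3) = -0.286
  z = (11 - (-2.5)·-1.486 - (3)·-0.286) / (7.5) = 1.086
Residual b − A·x = (2.854, -2.496, -0.002); ∞-norm = 2.854

2.854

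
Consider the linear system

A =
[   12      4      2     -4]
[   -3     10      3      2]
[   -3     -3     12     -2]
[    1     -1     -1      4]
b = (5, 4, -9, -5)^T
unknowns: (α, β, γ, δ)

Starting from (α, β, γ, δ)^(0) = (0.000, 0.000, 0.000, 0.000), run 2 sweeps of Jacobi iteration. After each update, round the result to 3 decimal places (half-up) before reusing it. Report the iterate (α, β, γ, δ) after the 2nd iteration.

(-0.008, 1.000, -0.754, -1.442)

Iteration 1:
  α = (5 - (4)·0.000 - (2)·0.000 - (-4)·0.000) / (12) = 0.417
  β = (4 - (-3)·0.000 - (3)·0.000 - (2)·0.000) / (10) = 0.400
  γ = (-9 - (-3)·0.000 - (-3)·0.000 - (-2)·0.000) / (12) = -0.750
  δ = (-5 - (1)·0.000 - (-1)·0.000 - (-1)·0.000) / (4) = -1.250
Iteration 2:
  α = (5 - (4)·0.400 - (2)·-0.750 - (-4)·-1.250) / (12) = -0.008
  β = (4 - (-3)·0.417 - (3)·-0.750 - (2)·-1.250) / (10) = 1.000
  γ = (-9 - (-3)·0.417 - (-3)·0.400 - (-2)·-1.250) / (12) = -0.754
  δ = (-5 - (1)·0.417 - (-1)·0.400 - (-1)·-0.750) / (4) = -1.442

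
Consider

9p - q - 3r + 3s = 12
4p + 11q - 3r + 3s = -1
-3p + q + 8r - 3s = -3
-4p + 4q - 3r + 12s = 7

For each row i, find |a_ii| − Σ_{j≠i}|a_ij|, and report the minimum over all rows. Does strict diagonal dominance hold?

row 1: |9| − (1+3+3) = 2
row 2: |11| − (4+3+3) = 1
row 3: |8| − (3+1+3) = 1
row 4: |12| − (4+4+3) = 1
minimum over rows = 1 → strictly diagonally dominant (convergence guaranteed)

1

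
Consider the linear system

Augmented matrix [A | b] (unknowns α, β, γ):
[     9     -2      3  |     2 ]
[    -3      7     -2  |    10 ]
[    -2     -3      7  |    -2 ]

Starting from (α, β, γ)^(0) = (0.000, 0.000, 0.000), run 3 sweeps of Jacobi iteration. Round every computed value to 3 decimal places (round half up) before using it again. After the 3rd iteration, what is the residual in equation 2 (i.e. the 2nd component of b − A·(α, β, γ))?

Iteration 1:
  α = (2 - (-2)·0.000 - (3)·0.000) / (9) = 0.222
  β = (10 - (-3)·0.000 - (-2)·0.000) / (7) = 1.429
  γ = (-2 - (-2)·0.000 - (-3)·0.000) / (7) = -0.286
Iteration 2:
  α = (2 - (-2)·1.429 - (3)·-0.286) / (9) = 0.635
  β = (10 - (-3)·0.222 - (-2)·-0.286) / (7) = 1.442
  γ = (-2 - (-2)·0.222 - (-3)·1.429) / (7) = 0.390
Iteration 3:
  α = (2 - (-2)·1.442 - (3)·0.390) / (9) = 0.413
  β = (10 - (-3)·0.635 - (-2)·0.390) / (7) = 1.812
  γ = (-2 - (-2)·0.635 - (-3)·1.442) / (7) = 0.514
Residual b − A·x = (0.365, -0.417, 0.664)

-0.417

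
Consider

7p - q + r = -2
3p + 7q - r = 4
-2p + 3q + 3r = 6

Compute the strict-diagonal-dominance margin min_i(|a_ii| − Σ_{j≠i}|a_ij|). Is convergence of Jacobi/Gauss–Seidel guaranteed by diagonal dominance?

row 1: |7| − (1+1) = 5
row 2: |7| − (3+1) = 3
row 3: |3| − (2+3) = -2
minimum over rows = -2 → not strictly diagonally dominant

-2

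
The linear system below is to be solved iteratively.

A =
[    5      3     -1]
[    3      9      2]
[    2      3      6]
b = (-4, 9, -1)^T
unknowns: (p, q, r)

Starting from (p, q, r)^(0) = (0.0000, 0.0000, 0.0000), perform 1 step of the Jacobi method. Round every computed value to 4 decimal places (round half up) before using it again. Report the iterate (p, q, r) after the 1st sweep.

(-0.8000, 1.0000, -0.1667)

Iteration 1:
  p = (-4 - (3)·0.0000 - (-1)·0.0000) / (5) = -0.8000
  q = (9 - (3)·0.0000 - (2)·0.0000) / (9) = 1.0000
  r = (-1 - (2)·0.0000 - (3)·0.0000) / (6) = -0.1667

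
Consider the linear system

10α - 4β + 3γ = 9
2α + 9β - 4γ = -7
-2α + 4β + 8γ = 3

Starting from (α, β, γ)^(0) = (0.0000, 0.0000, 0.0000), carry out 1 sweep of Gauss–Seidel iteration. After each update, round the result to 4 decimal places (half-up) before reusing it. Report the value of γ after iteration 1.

Iteration 1:
  α = (9 - (-4)·0.0000 - (3)·0.0000) / (10) = 0.9000
  β = (-7 - (2)·0.9000 - (-4)·0.0000) / (9) = -0.9778
  γ = (3 - (-2)·0.9000 - (4)·-0.9778) / (8) = 1.0889

1.0889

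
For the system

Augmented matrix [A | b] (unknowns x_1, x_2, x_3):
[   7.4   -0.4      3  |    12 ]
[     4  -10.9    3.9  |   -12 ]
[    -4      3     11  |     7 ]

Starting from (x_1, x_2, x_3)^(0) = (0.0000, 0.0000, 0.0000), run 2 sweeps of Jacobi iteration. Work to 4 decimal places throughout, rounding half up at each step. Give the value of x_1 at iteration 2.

Iteration 1:
  x_1 = (12 - (-0.4)·0.0000 - (3)·0.0000) / (7.4) = 1.6216
  x_2 = (-12 - (4)·0.0000 - (3.9)·0.0000) / (-10.9) = 1.1009
  x_3 = (7 - (-4)·0.0000 - (3)·0.0000) / (11) = 0.6364
Iteration 2:
  x_1 = (12 - (-0.4)·1.1009 - (3)·0.6364) / (7.4) = 1.4231
  x_2 = (-12 - (4)·1.6216 - (3.9)·0.6364) / (-10.9) = 1.9237
  x_3 = (7 - (-4)·1.6216 - (3)·1.1009) / (11) = 0.9258

1.4231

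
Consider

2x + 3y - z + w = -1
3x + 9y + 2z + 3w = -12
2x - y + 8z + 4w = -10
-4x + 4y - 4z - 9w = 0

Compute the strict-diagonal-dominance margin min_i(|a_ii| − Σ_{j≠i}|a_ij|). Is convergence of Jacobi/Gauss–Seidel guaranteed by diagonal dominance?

-3

row 1: |2| − (3+1+1) = -3
row 2: |9| − (3+2+3) = 1
row 3: |8| − (2+1+4) = 1
row 4: |-9| − (4+4+4) = -3
minimum over rows = -3 → not strictly diagonally dominant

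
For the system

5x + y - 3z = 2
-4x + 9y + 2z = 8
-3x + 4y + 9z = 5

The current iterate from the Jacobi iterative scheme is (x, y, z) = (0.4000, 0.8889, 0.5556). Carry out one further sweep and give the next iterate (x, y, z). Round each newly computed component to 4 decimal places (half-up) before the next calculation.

(0.5556, 0.9432, 0.2938)

One sweep:
  x = (2 - (1)·0.8889 - (-3)·0.5556) / (5) = 0.5556
  y = (8 - (-4)·0.4000 - (2)·0.5556) / (9) = 0.9432
  z = (5 - (-3)·0.4000 - (4)·0.8889) / (9) = 0.2938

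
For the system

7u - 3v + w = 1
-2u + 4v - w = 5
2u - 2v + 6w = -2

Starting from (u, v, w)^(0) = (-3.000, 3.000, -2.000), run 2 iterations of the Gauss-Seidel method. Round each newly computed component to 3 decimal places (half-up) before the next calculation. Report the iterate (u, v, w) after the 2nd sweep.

Iteration 1:
  u = (1 - (-3)·3.000 - (1)·-2.000) / (7) = 1.714
  v = (5 - (-2)·1.714 - (-1)·-2.000) / (4) = 1.607
  w = (-2 - (2)·1.714 - (-2)·1.607) / (6) = -0.369
Iteration 2:
  u = (1 - (-3)·1.607 - (1)·-0.369) / (7) = 0.884
  v = (5 - (-2)·0.884 - (-1)·-0.369) / (4) = 1.600
  w = (-2 - (2)·0.884 - (-2)·1.600) / (6) = -0.095

(0.884, 1.600, -0.095)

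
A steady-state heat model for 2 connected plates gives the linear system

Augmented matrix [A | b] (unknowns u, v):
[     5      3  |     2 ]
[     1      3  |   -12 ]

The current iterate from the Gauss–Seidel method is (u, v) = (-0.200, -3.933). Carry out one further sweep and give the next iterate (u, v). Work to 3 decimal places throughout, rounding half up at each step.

One sweep:
  u = (2 - (3)·-3.933) / (5) = 2.760
  v = (-12 - (1)·2.760) / (3) = -4.920

(2.760, -4.920)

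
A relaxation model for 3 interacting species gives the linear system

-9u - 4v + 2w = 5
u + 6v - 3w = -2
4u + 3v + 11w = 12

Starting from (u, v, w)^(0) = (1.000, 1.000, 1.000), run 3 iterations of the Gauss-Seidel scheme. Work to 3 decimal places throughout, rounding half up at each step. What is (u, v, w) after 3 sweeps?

Iteration 1:
  u = (5 - (-4)·1.000 - (2)·1.000) / (-9) = -0.778
  v = (-2 - (1)·-0.778 - (-3)·1.000) / (6) = 0.296
  w = (12 - (4)·-0.778 - (3)·0.296) / (11) = 1.293
Iteration 2:
  u = (5 - (-4)·0.296 - (2)·1.293) / (-9) = -0.400
  v = (-2 - (1)·-0.400 - (-3)·1.293) / (6) = 0.380
  w = (12 - (4)·-0.400 - (3)·0.380) / (11) = 1.133
Iteration 3:
  u = (5 - (-4)·0.380 - (2)·1.133) / (-9) = -0.473
  v = (-2 - (1)·-0.473 - (-3)·1.133) / (6) = 0.312
  w = (12 - (4)·-0.473 - (3)·0.312) / (11) = 1.178

(-0.473, 0.312, 1.178)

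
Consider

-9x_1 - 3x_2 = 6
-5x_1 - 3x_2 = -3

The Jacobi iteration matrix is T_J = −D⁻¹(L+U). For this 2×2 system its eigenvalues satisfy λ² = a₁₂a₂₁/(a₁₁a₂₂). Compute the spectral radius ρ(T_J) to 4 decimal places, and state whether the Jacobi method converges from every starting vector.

a₁₂a₂₁/(a₁₁a₂₂) = (-3)·(-5) / ((-9)·(-3)) = 0.555556
ρ = √|0.555556| = √0.555556 = 0.7454
ρ < 1, so Jacobi converges

0.7454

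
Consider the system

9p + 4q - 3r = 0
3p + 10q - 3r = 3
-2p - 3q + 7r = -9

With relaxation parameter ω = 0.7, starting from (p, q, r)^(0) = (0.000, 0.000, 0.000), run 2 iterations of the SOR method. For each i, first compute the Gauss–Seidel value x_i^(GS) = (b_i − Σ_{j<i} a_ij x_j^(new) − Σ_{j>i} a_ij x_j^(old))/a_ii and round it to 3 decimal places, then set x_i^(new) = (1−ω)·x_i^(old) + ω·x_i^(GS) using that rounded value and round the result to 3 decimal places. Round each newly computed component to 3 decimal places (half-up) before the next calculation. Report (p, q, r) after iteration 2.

Iteration 1:
  p: GS value = (0 - (4)·0.000 - (-3)·0.000) / (9) = 0.000;  p ← (1−ω)·0.000 + ω·0.000 = 0.000
  q: GS value = (3 - (3)·0.000 - (-3)·0.000) / (10) = 0.300;  q ← (1−ω)·0.000 + ω·0.300 = 0.210
  r: GS value = (-9 - (-2)·0.000 - (-3)·0.210) / (7) = -1.196;  r ← (1−ω)·0.000 + ω·-1.196 = -0.837
Iteration 2:
  p: GS value = (0 - (4)·0.210 - (-3)·-0.837) / (9) = -0.372;  p ← (1−ω)·0.000 + ω·-0.372 = -0.260
  q: GS value = (3 - (3)·-0.260 - (-3)·-0.837) / (10) = 0.127;  q ← (1−ω)·0.210 + ω·0.127 = 0.152
  r: GS value = (-9 - (-2)·-0.260 - (-3)·0.152) / (7) = -1.295;  r ← (1−ω)·-0.837 + ω·-1.295 = -1.158

(-0.260, 0.152, -1.158)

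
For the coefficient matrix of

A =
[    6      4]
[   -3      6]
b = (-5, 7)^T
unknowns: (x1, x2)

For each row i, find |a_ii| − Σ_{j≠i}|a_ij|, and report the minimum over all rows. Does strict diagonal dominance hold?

2

row 1: |6| − (4) = 2
row 2: |6| − (3) = 3
minimum over rows = 2 → strictly diagonally dominant (convergence guaranteed)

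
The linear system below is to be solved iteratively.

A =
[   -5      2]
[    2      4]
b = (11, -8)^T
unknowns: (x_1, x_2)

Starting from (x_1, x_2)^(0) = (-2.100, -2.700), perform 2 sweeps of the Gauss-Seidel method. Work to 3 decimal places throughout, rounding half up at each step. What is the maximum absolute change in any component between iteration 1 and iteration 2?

Iteration 1:
  x_1 = (11 - (2)·-2.700) / (-5) = -3.280
  x_2 = (-8 - (2)·-3.280) / (4) = -0.360
Iteration 2:
  x_1 = (11 - (2)·-0.360) / (-5) = -2.344
  x_2 = (-8 - (2)·-2.344) / (4) = -0.828
Change: (0.936, -0.468) → max |·| = 0.936

0.936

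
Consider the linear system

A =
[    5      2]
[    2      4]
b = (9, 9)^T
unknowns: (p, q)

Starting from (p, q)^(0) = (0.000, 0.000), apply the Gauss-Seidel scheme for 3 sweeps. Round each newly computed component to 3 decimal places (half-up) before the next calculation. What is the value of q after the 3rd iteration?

1.674

Iteration 1:
  p = (9 - (2)·0.000) / (5) = 1.800
  q = (9 - (2)·1.800) / (4) = 1.350
Iteration 2:
  p = (9 - (2)·1.350) / (5) = 1.260
  q = (9 - (2)·1.260) / (4) = 1.620
Iteration 3:
  p = (9 - (2)·1.620) / (5) = 1.152
  q = (9 - (2)·1.152) / (4) = 1.674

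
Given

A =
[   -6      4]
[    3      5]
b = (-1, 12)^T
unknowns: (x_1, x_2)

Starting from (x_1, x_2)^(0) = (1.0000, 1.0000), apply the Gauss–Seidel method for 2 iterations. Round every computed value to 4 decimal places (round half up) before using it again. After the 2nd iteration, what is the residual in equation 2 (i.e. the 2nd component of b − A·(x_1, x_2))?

Iteration 1:
  x_1 = (-1 - (4)·1.0000) / (-6) = 0.8333
  x_2 = (12 - (3)·0.8333) / (5) = 1.9000
Iteration 2:
  x_1 = (-1 - (4)·1.9000) / (-6) = 1.4333
  x_2 = (12 - (3)·1.4333) / (5) = 1.5400
Residual b − A·x = (1.4398, 0.0001)

0.0001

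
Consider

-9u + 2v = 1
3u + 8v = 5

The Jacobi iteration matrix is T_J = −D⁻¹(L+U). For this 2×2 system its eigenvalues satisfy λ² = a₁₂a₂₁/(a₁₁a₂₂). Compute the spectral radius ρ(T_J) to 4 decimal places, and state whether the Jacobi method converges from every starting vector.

a₁₂a₂₁/(a₁₁a₂₂) = (2)·(3) / ((-9)·(8)) = -0.083333
ρ = √|-0.083333| = √0.083333 = 0.2887
ρ < 1, so Jacobi converges

0.2887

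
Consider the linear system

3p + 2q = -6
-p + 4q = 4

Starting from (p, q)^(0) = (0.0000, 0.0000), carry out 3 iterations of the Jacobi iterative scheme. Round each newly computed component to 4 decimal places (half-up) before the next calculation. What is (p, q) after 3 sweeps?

(-2.3333, 0.3333)

Iteration 1:
  p = (-6 - (2)·0.0000) / (3) = -2.0000
  q = (4 - (-1)·0.0000) / (4) = 1.0000
Iteration 2:
  p = (-6 - (2)·1.0000) / (3) = -2.6667
  q = (4 - (-1)·-2.0000) / (4) = 0.5000
Iteration 3:
  p = (-6 - (2)·0.5000) / (3) = -2.3333
  q = (4 - (-1)·-2.6667) / (4) = 0.3333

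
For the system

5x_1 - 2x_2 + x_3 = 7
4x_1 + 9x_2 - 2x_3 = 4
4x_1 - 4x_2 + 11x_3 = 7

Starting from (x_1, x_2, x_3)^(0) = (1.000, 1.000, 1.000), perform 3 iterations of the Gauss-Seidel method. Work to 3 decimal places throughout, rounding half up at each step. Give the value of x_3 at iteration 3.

0.111

Iteration 1:
  x_1 = (7 - (-2)·1.000 - (1)·1.000) / (5) = 1.600
  x_2 = (4 - (4)·1.600 - (-2)·1.000) / (9) = -0.044
  x_3 = (7 - (4)·1.600 - (-4)·-0.044) / (11) = 0.039
Iteration 2:
  x_1 = (7 - (-2)·-0.044 - (1)·0.039) / (5) = 1.375
  x_2 = (4 - (4)·1.375 - (-2)·0.039) / (9) = -0.158
  x_3 = (7 - (4)·1.375 - (-4)·-0.158) / (11) = 0.079
Iteration 3:
  x_1 = (7 - (-2)·-0.158 - (1)·0.079) / (5) = 1.321
  x_2 = (4 - (4)·1.321 - (-2)·0.079) / (9) = -0.125
  x_3 = (7 - (4)·1.321 - (-4)·-0.125) / (11) = 0.111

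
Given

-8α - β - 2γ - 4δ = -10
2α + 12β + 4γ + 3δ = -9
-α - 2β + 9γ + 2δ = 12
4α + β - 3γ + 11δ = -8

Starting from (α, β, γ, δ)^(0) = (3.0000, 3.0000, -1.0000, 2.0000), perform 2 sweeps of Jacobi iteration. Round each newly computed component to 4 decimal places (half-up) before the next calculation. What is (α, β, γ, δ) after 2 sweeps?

(2.1367, -0.8096, 1.5576, -0.1288)

Iteration 1:
  α = (-10 - (-1)·3.0000 - (-2)·-1.0000 - (-4)·2.0000) / (-8) = 0.1250
  β = (-9 - (2)·3.0000 - (4)·-1.0000 - (3)·2.0000) / (12) = -1.4167
  γ = (12 - (-1)·3.0000 - (-2)·3.0000 - (2)·2.0000) / (9) = 1.8889
  δ = (-8 - (4)·3.0000 - (1)·3.0000 - (-3)·-1.0000) / (11) = -2.3636
Iteration 2:
  α = (-10 - (-1)·-1.4167 - (-2)·1.8889 - (-4)·-2.3636) / (-8) = 2.1367
  β = (-9 - (2)·0.1250 - (4)·1.8889 - (3)·-2.3636) / (12) = -0.8096
  γ = (12 - (-1)·0.1250 - (-2)·-1.4167 - (2)·-2.3636) / (9) = 1.5576
  δ = (-8 - (4)·0.1250 - (1)·-1.4167 - (-3)·1.8889) / (11) = -0.1288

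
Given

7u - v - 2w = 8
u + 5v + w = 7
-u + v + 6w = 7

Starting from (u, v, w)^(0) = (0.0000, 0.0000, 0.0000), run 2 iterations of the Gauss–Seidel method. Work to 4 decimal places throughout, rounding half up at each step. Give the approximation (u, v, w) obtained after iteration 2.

(1.6422, 0.8392, 1.3005)

Iteration 1:
  u = (8 - (-1)·0.0000 - (-2)·0.0000) / (7) = 1.1429
  v = (7 - (1)·1.1429 - (1)·0.0000) / (5) = 1.1714
  w = (7 - (-1)·1.1429 - (1)·1.1714) / (6) = 1.1619
Iteration 2:
  u = (8 - (-1)·1.1714 - (-2)·1.1619) / (7) = 1.6422
  v = (7 - (1)·1.6422 - (1)·1.1619) / (5) = 0.8392
  w = (7 - (-1)·1.6422 - (1)·0.8392) / (6) = 1.3005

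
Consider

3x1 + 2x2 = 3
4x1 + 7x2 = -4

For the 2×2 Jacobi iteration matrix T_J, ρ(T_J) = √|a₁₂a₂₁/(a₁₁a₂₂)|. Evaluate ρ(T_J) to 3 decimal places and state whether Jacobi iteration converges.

0.617

a₁₂a₂₁/(a₁₁a₂₂) = (2)·(4) / ((3)·(7)) = 0.380952
ρ = √|0.380952| = √0.380952 = 0.617
ρ < 1, so Jacobi converges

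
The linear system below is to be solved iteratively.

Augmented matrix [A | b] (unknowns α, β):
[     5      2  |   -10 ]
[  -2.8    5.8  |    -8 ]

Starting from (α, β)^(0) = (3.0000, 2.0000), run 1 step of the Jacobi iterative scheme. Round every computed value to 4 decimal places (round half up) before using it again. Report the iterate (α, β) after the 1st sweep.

Iteration 1:
  α = (-10 - (2)·2.0000) / (5) = -2.8000
  β = (-8 - (-2.8)·3.0000) / (5.8) = 0.0690

(-2.8000, 0.0690)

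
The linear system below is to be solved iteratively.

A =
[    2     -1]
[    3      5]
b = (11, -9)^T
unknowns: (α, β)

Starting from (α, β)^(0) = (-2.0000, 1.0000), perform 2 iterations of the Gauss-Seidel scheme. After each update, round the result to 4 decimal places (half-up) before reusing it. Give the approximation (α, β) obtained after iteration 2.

(2.8000, -3.4800)

Iteration 1:
  α = (11 - (-1)·1.0000) / (2) = 6.0000
  β = (-9 - (3)·6.0000) / (5) = -5.4000
Iteration 2:
  α = (11 - (-1)·-5.4000) / (2) = 2.8000
  β = (-9 - (3)·2.8000) / (5) = -3.4800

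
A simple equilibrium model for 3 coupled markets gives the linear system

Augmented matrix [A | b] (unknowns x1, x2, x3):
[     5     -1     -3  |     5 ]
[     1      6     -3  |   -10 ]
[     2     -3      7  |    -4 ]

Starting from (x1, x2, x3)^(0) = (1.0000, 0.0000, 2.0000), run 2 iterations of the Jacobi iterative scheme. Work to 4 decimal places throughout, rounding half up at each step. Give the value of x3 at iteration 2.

Iteration 1:
  x1 = (5 - (-1)·0.0000 - (-3)·2.0000) / (5) = 2.2000
  x2 = (-10 - (1)·1.0000 - (-3)·2.0000) / (6) = -0.8333
  x3 = (-4 - (2)·1.0000 - (-3)·0.0000) / (7) = -0.8571
Iteration 2:
  x1 = (5 - (-1)·-0.8333 - (-3)·-0.8571) / (5) = 0.3191
  x2 = (-10 - (1)·2.2000 - (-3)·-0.8571) / (6) = -2.4619
  x3 = (-4 - (2)·2.2000 - (-3)·-0.8333) / (7) = -1.5571

-1.5571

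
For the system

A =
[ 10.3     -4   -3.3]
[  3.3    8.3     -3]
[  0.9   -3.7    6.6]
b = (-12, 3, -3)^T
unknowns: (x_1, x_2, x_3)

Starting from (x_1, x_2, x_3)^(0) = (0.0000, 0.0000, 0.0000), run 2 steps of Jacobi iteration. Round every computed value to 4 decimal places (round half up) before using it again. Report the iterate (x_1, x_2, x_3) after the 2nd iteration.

Iteration 1:
  x_1 = (-12 - (-4)·0.0000 - (-3.3)·0.0000) / (10.3) = -1.1650
  x_2 = (3 - (3.3)·0.0000 - (-3)·0.0000) / (8.3) = 0.3614
  x_3 = (-3 - (0.9)·0.0000 - (-3.7)·0.0000) / (6.6) = -0.4545
Iteration 2:
  x_1 = (-12 - (-4)·0.3614 - (-3.3)·-0.4545) / (10.3) = -1.1703
  x_2 = (3 - (3.3)·-1.1650 - (-3)·-0.4545) / (8.3) = 0.6604
  x_3 = (-3 - (0.9)·-1.1650 - (-3.7)·0.3614) / (6.6) = -0.0931

(-1.1703, 0.6604, -0.0931)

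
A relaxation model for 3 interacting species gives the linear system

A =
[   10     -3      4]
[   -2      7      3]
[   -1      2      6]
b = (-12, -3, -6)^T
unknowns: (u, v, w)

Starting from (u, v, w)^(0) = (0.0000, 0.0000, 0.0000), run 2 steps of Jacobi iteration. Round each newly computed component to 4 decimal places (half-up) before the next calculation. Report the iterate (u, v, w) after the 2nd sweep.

(-0.9286, -0.3429, -1.0571)

Iteration 1:
  u = (-12 - (-3)·0.0000 - (4)·0.0000) / (10) = -1.2000
  v = (-3 - (-2)·0.0000 - (3)·0.0000) / (7) = -0.4286
  w = (-6 - (-1)·0.0000 - (2)·0.0000) / (6) = -1.0000
Iteration 2:
  u = (-12 - (-3)·-0.4286 - (4)·-1.0000) / (10) = -0.9286
  v = (-3 - (-2)·-1.2000 - (3)·-1.0000) / (7) = -0.3429
  w = (-6 - (-1)·-1.2000 - (2)·-0.4286) / (6) = -1.0571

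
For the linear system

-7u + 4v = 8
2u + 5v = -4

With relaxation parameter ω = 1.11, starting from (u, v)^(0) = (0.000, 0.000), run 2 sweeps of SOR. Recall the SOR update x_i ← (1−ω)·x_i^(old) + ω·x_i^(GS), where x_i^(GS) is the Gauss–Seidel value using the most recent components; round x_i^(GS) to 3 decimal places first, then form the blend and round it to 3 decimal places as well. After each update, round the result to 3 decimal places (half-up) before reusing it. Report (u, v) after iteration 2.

(-1.334, -0.260)

Iteration 1:
  u: GS value = (8 - (4)·0.000) / (-7) = -1.143;  u ← (1−ω)·0.000 + ω·-1.143 = -1.269
  v: GS value = (-4 - (2)·-1.269) / (5) = -0.292;  v ← (1−ω)·0.000 + ω·-0.292 = -0.324
Iteration 2:
  u: GS value = (8 - (4)·-0.324) / (-7) = -1.328;  u ← (1−ω)·-1.269 + ω·-1.328 = -1.334
  v: GS value = (-4 - (2)·-1.334) / (5) = -0.266;  v ← (1−ω)·-0.324 + ω·-0.266 = -0.260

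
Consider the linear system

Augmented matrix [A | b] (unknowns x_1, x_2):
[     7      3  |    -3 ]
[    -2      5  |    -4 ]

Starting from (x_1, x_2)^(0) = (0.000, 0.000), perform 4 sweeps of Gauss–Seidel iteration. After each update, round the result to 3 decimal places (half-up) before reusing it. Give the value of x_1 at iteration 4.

Iteration 1:
  x_1 = (-3 - (3)·0.000) / (7) = -0.429
  x_2 = (-4 - (-2)·-0.429) / (5) = -0.972
Iteration 2:
  x_1 = (-3 - (3)·-0.972) / (7) = -0.012
  x_2 = (-4 - (-2)·-0.012) / (5) = -0.805
Iteration 3:
  x_1 = (-3 - (3)·-0.805) / (7) = -0.084
  x_2 = (-4 - (-2)·-0.084) / (5) = -0.834
Iteration 4:
  x_1 = (-3 - (3)·-0.834) / (7) = -0.071
  x_2 = (-4 - (-2)·-0.071) / (5) = -0.828

-0.071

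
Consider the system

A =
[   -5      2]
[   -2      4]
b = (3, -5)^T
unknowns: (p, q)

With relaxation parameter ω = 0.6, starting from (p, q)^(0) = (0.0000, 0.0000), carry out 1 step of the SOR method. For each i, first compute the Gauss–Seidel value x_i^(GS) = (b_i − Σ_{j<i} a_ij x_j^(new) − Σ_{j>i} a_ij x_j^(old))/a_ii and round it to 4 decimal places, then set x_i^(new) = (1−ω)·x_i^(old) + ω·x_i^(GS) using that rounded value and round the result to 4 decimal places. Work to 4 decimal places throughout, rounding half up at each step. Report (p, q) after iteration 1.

Iteration 1:
  p: GS value = (3 - (2)·0.0000) / (-5) = -0.6000;  p ← (1−ω)·0.0000 + ω·-0.6000 = -0.3600
  q: GS value = (-5 - (-2)·-0.3600) / (4) = -1.4300;  q ← (1−ω)·0.0000 + ω·-1.4300 = -0.8580

(-0.3600, -0.8580)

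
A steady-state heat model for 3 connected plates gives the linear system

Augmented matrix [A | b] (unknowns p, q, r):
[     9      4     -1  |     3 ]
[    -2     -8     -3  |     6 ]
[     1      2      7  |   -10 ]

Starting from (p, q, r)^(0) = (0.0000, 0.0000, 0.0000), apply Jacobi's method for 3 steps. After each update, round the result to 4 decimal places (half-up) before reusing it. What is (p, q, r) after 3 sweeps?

(0.3254, -0.4038, -1.4161)

Iteration 1:
  p = (3 - (4)·0.0000 - (-1)·0.0000) / (9) = 0.3333
  q = (6 - (-2)·0.0000 - (-3)·0.0000) / (-8) = -0.7500
  r = (-10 - (1)·0.0000 - (2)·0.0000) / (7) = -1.4286
Iteration 2:
  p = (3 - (4)·-0.7500 - (-1)·-1.4286) / (9) = 0.5079
  q = (6 - (-2)·0.3333 - (-3)·-1.4286) / (-8) = -0.2976
  r = (-10 - (1)·0.3333 - (2)·-0.7500) / (7) = -1.2619
Iteration 3:
  p = (3 - (4)·-0.2976 - (-1)·-1.2619) / (9) = 0.3254
  q = (6 - (-2)·0.5079 - (-3)·-1.2619) / (-8) = -0.4038
  r = (-10 - (1)·0.5079 - (2)·-0.2976) / (7) = -1.4161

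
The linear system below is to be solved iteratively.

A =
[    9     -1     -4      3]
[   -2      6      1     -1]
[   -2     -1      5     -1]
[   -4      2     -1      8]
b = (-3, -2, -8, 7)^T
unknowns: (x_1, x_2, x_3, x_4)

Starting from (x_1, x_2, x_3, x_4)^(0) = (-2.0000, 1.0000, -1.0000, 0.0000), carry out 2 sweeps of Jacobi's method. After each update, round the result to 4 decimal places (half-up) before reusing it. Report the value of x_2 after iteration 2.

-0.2722

Iteration 1:
  x_1 = (-3 - (-1)·1.0000 - (-4)·-1.0000 - (3)·0.0000) / (9) = -0.6667
  x_2 = (-2 - (-2)·-2.0000 - (1)·-1.0000 - (-1)·0.0000) / (6) = -0.8333
  x_3 = (-8 - (-2)·-2.0000 - (-1)·1.0000 - (-1)·0.0000) / (5) = -2.2000
  x_4 = (7 - (-4)·-2.0000 - (2)·1.0000 - (-1)·-1.0000) / (8) = -0.5000
Iteration 2:
  x_1 = (-3 - (-1)·-0.8333 - (-4)·-2.2000 - (3)·-0.5000) / (9) = -1.2370
  x_2 = (-2 - (-2)·-0.6667 - (1)·-2.2000 - (-1)·-0.5000) / (6) = -0.2722
  x_3 = (-8 - (-2)·-0.6667 - (-1)·-0.8333 - (-1)·-0.5000) / (5) = -2.1333
  x_4 = (7 - (-4)·-0.6667 - (2)·-0.8333 - (-1)·-2.2000) / (8) = 0.4750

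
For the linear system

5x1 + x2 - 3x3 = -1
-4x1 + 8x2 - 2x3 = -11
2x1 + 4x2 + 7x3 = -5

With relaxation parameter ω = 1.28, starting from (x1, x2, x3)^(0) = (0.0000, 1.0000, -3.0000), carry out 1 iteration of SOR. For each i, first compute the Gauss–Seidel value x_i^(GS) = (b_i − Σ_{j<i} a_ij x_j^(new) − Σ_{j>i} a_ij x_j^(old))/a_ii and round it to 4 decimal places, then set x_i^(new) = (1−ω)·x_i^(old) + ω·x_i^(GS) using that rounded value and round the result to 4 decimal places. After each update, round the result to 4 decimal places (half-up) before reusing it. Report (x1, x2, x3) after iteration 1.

(-2.8160, -4.8022, 4.4680)

Iteration 1:
  x1: GS value = (-1 - (1)·1.0000 - (-3)·-3.0000) / (5) = -2.2000;  x1 ← (1−ω)·0.0000 + ω·-2.2000 = -2.8160
  x2: GS value = (-11 - (-4)·-2.8160 - (-2)·-3.0000) / (8) = -3.5330;  x2 ← (1−ω)·1.0000 + ω·-3.5330 = -4.8022
  x3: GS value = (-5 - (2)·-2.8160 - (4)·-4.8022) / (7) = 2.8344;  x3 ← (1−ω)·-3.0000 + ω·2.8344 = 4.4680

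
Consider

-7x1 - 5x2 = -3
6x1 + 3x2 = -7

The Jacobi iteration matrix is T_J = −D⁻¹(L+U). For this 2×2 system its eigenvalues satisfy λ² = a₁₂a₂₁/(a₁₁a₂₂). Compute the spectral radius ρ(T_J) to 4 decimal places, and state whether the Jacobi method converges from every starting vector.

a₁₂a₂₁/(a₁₁a₂₂) = (-5)·(6) / ((-7)·(3)) = 1.428571
ρ = √|1.428571| = √1.428571 = 1.1952
ρ > 1, so Jacobi diverges

1.1952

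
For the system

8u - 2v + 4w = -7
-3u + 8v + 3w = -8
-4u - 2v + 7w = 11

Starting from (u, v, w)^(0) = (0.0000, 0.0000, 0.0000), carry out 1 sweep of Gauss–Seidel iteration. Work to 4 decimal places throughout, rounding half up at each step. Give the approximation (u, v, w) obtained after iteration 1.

Iteration 1:
  u = (-7 - (-2)·0.0000 - (4)·0.0000) / (8) = -0.8750
  v = (-8 - (-3)·-0.8750 - (3)·0.0000) / (8) = -1.3281
  w = (11 - (-4)·-0.8750 - (-2)·-1.3281) / (7) = 0.6920

(-0.8750, -1.3281, 0.6920)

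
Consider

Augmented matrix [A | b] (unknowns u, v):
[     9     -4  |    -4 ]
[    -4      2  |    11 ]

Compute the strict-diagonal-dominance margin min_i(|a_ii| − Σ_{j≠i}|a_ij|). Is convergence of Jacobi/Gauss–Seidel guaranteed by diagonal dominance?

-2

row 1: |9| − (4) = 5
row 2: |2| − (4) = -2
minimum over rows = -2 → not strictly diagonally dominant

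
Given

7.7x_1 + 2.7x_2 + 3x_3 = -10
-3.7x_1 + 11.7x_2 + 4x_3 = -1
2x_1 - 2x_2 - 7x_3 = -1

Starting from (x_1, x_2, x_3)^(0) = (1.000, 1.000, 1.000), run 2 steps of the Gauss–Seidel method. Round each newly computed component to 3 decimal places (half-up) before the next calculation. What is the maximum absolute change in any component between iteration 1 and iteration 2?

Iteration 1:
  x_1 = (-10 - (2.7)·1.000 - (3)·1.000) / (7.7) = -2.039
  x_2 = (-1 - (-3.7)·-2.039 - (4)·1.000) / (11.7) = -1.072
  x_3 = (-1 - (2)·-2.039 - (-2)·-1.072) / (-7) = -0.133
Iteration 2:
  x_1 = (-10 - (2.7)·-1.072 - (3)·-0.133) / (7.7) = -0.871
  x_2 = (-1 - (-3.7)·-0.871 - (4)·-0.133) / (11.7) = -0.315
  x_3 = (-1 - (2)·-0.871 - (-2)·-0.315) / (-7) = -0.016
Change: (1.168, 0.757, 0.117) → max |·| = 1.168

1.168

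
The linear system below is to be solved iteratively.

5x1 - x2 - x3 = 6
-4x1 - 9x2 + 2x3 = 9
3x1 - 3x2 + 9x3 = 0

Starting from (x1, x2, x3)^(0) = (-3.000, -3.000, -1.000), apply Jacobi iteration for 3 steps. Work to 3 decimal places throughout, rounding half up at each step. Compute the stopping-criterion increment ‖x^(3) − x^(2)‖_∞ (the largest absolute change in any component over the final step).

0.704

Iteration 1:
  x1 = (6 - (-1)·-3.000 - (-1)·-1.000) / (5) = 0.400
  x2 = (9 - (-4)·-3.000 - (2)·-1.000) / (-9) = 0.111
  x3 = (0 - (3)·-3.000 - (-3)·-3.000) / (9) = 0.000
Iteration 2:
  x1 = (6 - (-1)·0.111 - (-1)·0.000) / (5) = 1.222
  x2 = (9 - (-4)·0.400 - (2)·0.000) / (-9) = -1.178
  x3 = (0 - (3)·0.400 - (-3)·0.111) / (9) = -0.096
Iteration 3:
  x1 = (6 - (-1)·-1.178 - (-1)·-0.096) / (5) = 0.945
  x2 = (9 - (-4)·1.222 - (2)·-0.096) / (-9) = -1.564
  x3 = (0 - (3)·1.222 - (-3)·-1.178) / (9) = -0.800
Change: (-0.277, -0.386, -0.704) → max |·| = 0.704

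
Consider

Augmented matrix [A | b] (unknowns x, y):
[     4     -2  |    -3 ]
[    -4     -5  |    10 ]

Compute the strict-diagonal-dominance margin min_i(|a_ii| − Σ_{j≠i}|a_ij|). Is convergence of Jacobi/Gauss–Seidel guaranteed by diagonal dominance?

1

row 1: |4| − (2) = 2
row 2: |-5| − (4) = 1
minimum over rows = 1 → strictly diagonally dominant (convergence guaranteed)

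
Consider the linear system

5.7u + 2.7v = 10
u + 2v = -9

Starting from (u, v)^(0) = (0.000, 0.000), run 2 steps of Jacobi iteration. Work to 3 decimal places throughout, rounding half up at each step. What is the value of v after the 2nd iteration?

-5.377

Iteration 1:
  u = (10 - (2.7)·0.000) / (5.7) = 1.754
  v = (-9 - (1)·0.000) / (2) = -4.500
Iteration 2:
  u = (10 - (2.7)·-4.500) / (5.7) = 3.886
  v = (-9 - (1)·1.754) / (2) = -5.377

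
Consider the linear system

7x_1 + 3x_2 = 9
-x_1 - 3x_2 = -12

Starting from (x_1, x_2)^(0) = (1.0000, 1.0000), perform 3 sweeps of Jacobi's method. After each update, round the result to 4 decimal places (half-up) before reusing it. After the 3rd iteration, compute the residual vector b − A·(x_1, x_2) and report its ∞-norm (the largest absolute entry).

1.1429

Iteration 1:
  x_1 = (9 - (3)·1.0000) / (7) = 0.8571
  x_2 = (-12 - (-1)·1.0000) / (-3) = 3.6667
Iteration 2:
  x_1 = (9 - (3)·3.6667) / (7) = -0.2857
  x_2 = (-12 - (-1)·0.8571) / (-3) = 3.7143
Iteration 3:
  x_1 = (9 - (3)·3.7143) / (7) = -0.3061
  x_2 = (-12 - (-1)·-0.2857) / (-3) = 4.0952
Residual b − A·x = (-1.1429, -0.0205); ∞-norm = 1.1429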